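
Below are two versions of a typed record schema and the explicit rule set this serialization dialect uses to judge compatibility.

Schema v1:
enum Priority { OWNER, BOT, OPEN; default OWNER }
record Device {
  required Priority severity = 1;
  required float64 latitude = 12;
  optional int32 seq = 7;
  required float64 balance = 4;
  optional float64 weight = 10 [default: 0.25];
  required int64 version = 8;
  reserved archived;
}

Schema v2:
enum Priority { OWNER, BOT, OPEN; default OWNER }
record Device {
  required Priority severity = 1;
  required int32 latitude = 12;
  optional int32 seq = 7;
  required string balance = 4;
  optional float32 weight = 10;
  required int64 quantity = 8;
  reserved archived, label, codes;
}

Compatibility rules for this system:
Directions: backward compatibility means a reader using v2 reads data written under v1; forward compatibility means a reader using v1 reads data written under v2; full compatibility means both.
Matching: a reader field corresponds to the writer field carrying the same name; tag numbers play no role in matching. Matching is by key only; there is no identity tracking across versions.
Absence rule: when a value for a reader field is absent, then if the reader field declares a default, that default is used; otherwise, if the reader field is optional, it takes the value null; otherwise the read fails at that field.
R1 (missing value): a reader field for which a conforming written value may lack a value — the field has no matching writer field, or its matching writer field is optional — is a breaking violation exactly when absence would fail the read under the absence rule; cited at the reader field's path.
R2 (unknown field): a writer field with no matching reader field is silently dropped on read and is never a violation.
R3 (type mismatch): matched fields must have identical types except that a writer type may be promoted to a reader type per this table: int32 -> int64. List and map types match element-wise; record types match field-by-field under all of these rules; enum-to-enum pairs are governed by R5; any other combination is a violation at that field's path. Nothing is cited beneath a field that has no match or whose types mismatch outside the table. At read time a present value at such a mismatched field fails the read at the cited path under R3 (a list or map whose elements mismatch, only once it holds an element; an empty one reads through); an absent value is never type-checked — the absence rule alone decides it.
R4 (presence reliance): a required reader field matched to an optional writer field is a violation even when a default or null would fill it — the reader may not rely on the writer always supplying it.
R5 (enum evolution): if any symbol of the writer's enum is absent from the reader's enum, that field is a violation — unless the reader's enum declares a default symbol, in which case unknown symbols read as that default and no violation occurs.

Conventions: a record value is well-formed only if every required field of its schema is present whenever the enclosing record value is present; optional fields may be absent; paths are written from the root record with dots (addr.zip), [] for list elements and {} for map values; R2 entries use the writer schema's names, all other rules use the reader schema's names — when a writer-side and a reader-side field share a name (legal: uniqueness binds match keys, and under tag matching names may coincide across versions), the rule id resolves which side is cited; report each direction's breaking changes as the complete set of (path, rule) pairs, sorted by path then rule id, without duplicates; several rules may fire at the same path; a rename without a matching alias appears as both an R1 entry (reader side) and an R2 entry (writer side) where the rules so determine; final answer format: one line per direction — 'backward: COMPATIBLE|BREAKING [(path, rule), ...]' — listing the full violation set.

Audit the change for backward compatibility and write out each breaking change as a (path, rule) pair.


the writer's type comes first in each Device pair
backward analysis of Device with v2 as reader and v1 as writer:
  severity <- severity (Priority -> Priority, writer required)
  latitude <- latitude (float64 -> int32, writer required)
  seq <- seq (int32 -> int32, writer optional)
  balance <- balance (float64 -> string, writer required)
  weight <- weight (float64 -> float32, writer optional)
  no writer field matches reader quantity
  writer field version has no reader counterpart
  breaking: (balance, R3)
  breaking: (latitude, R3)
  breaking: (quantity, R1)
  breaking: (weight, R3)
  => backward verdict for Device: BREAKING, 4 violation(s)

backward: BREAKING [(balance, R3), (latitude, R3), (quantity, R1), (weight, R3)]


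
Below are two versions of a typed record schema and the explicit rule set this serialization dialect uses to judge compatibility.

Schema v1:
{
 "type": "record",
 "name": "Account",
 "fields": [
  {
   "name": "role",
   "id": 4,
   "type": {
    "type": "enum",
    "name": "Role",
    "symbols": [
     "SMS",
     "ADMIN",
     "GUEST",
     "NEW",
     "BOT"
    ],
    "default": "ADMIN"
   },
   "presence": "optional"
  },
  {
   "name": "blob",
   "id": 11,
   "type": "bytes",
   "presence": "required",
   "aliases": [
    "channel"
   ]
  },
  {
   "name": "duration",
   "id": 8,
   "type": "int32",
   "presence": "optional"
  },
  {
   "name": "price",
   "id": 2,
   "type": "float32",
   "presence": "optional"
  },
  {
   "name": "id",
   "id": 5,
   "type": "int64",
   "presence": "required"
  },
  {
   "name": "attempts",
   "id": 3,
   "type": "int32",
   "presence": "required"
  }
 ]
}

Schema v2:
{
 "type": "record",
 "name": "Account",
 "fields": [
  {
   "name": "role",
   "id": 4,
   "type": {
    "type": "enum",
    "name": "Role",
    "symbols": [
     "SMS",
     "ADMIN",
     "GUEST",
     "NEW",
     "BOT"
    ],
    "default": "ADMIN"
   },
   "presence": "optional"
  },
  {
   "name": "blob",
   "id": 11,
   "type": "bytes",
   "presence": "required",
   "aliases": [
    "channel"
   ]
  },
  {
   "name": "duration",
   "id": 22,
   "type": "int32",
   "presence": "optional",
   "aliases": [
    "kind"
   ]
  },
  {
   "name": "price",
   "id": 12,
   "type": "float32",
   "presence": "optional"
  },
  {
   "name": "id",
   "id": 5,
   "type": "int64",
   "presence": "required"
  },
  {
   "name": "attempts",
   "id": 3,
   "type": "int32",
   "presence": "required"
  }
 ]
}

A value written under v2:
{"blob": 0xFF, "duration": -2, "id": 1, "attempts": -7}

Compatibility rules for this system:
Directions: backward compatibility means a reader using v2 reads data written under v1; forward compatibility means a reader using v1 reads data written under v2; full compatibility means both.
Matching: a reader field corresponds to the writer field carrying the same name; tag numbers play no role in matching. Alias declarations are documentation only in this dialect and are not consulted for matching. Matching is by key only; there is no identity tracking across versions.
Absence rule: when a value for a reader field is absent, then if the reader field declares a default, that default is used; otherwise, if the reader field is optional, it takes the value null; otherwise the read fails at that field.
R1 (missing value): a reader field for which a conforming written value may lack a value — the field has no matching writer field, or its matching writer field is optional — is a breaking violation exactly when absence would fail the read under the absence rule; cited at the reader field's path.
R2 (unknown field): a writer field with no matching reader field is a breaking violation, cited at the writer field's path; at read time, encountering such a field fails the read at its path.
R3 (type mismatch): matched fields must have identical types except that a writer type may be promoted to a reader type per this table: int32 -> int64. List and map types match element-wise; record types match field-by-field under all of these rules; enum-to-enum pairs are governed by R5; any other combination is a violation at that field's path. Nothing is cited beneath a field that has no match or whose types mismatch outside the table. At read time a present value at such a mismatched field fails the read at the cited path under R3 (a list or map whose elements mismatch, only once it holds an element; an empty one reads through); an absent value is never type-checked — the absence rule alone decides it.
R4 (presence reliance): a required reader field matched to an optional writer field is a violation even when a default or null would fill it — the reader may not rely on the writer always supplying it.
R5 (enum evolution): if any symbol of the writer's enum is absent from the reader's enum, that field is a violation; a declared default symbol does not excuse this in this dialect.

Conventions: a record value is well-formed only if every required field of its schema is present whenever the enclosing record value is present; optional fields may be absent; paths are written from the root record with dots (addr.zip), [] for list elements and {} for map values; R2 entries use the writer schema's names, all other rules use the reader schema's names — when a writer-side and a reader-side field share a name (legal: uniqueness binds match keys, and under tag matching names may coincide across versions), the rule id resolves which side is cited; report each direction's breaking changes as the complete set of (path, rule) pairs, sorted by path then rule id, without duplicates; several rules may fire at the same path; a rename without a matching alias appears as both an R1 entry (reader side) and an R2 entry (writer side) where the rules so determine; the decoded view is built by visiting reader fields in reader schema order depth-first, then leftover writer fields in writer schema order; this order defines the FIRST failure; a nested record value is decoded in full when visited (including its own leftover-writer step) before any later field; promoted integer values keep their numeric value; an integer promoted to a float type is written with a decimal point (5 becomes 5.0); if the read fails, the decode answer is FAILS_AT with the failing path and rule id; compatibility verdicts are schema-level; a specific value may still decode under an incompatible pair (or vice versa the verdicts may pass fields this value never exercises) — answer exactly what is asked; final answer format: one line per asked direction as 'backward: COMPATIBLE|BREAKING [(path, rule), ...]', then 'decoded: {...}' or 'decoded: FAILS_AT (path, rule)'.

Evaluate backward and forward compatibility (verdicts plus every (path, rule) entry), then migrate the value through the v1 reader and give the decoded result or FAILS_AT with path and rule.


the writer's type comes first in each Account pair
backward on Account — v2 reading data written by v1:
  role: paired with writer role (Role -> Role; writer optional)
  blob: paired with writer blob (bytes -> bytes; writer required)
  duration: paired with writer duration (int32 -> int32; writer optional)
  price: paired with writer price (float32 -> float32; writer optional)
  id: paired with writer id (int64 -> int64; writer required)
  attempts: paired with writer attempts (int32 -> int32; writer required)
  => backward: COMPATIBLE
forward on Account — v1 reading data written by v2:
  role: paired with writer role (Role -> Role; writer optional)
  blob: paired with writer blob (bytes -> bytes; writer required)
  duration: paired with writer duration (int32 -> int32; writer optional)
  price: paired with writer price (float32 -> float32; writer optional)
  id: paired with writer id (int64 -> int64; writer required)
  attempts: paired with writer attempts (int32 -> int32; writer required)
  => forward: COMPATIBLE
decode walk for Account under reader schema v1:
  role := null (absent, optional -> null)
  blob := 0xFF
  duration := -2
  price := null (absent, optional -> null)
  id := 1
  attempts := -7
  => decoded: {"role": null, "blob": 0xFF, "duration": -2, "price": null, "id": 1, "attempts": -7}

backward: COMPATIBLE []; forward: COMPATIBLE []; decoded: {"role": null, "blob": 0xFF, "duration": -2, "price": null, "id": 1, "attempts": -7}


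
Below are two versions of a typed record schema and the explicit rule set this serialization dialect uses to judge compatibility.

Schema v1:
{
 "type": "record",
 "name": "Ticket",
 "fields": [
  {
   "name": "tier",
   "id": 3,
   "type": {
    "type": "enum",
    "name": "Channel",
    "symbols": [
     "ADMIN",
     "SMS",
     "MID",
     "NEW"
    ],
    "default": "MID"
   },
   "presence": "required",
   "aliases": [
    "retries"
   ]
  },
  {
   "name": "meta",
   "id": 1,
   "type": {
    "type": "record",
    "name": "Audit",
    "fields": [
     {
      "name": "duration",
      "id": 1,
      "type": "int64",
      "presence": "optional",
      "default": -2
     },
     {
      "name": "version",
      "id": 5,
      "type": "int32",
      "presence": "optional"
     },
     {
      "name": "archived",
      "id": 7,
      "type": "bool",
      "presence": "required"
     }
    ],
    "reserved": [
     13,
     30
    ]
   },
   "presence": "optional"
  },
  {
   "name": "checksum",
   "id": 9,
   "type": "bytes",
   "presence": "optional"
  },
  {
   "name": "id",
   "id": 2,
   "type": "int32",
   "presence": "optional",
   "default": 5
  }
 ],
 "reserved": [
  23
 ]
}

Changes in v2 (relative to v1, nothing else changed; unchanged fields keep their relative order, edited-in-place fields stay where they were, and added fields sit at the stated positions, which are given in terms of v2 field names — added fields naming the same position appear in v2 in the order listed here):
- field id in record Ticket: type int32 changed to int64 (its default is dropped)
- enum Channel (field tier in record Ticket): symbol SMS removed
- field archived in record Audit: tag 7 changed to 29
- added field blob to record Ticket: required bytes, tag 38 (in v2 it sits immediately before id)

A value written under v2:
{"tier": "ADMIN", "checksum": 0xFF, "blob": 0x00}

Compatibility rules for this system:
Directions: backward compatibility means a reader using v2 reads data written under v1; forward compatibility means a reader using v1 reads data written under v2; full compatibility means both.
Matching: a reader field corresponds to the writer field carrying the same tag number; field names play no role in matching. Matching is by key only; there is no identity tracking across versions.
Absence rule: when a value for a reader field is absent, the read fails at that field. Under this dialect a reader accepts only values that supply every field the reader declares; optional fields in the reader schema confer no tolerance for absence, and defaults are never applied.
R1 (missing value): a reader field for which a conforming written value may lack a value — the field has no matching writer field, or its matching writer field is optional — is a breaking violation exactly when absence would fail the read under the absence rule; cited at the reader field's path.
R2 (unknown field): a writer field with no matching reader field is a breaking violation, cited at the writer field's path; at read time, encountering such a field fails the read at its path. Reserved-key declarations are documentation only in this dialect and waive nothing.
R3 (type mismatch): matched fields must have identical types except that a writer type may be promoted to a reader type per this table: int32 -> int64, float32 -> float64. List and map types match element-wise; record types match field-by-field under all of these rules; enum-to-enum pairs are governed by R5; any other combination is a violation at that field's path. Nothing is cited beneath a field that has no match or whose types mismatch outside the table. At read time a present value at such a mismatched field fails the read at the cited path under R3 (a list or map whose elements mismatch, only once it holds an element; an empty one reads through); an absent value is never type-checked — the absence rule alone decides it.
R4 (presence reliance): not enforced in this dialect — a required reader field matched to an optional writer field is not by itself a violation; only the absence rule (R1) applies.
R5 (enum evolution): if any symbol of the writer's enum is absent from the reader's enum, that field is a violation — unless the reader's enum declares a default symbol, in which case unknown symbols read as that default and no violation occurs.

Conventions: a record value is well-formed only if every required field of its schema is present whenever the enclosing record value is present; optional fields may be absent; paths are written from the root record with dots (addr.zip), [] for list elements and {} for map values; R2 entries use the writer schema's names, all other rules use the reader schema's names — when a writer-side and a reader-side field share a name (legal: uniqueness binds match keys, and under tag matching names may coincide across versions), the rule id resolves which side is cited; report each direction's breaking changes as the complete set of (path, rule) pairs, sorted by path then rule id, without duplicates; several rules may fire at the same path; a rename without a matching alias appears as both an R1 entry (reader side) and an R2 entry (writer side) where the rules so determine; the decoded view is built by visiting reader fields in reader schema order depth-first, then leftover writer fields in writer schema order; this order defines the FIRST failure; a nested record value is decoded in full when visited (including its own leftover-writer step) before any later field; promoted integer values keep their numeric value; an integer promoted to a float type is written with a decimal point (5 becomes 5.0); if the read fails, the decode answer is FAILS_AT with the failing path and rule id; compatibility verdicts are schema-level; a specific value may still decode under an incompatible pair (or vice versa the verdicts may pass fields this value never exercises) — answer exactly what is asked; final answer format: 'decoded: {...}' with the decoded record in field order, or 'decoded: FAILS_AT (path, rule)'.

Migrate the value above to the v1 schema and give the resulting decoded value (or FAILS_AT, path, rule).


decoded: FAILS_AT (meta, R1)

each type pair in Ticket: writer, then reader
migrating the Ticket value to v1:
  tier := "ADMIN"
  read fails at meta under R1 (no fill)
  => FAILS_AT (meta, R1)
diffs on Ticket not affecting the asked answer:
  field id in record Ticket: type int32 changed to int64 (its default is dropped) -> changes Ticket's schema-level verdicts only — the decode of this value is the same
  enum Channel (field tier in record Ticket): symbol SMS removed -> fires no rule on Ticket under this dialect and leaves the result unchanged
  field archived in record Audit: tag 7 changed to 29 -> changes Ticket's schema-level verdicts only — the decode of this value is the same
  added field blob to record Ticket: required bytes, tag 38 (in v2 it sits immediately before id) -> changes Ticket's schema-level verdicts only — the decode of this value is the same


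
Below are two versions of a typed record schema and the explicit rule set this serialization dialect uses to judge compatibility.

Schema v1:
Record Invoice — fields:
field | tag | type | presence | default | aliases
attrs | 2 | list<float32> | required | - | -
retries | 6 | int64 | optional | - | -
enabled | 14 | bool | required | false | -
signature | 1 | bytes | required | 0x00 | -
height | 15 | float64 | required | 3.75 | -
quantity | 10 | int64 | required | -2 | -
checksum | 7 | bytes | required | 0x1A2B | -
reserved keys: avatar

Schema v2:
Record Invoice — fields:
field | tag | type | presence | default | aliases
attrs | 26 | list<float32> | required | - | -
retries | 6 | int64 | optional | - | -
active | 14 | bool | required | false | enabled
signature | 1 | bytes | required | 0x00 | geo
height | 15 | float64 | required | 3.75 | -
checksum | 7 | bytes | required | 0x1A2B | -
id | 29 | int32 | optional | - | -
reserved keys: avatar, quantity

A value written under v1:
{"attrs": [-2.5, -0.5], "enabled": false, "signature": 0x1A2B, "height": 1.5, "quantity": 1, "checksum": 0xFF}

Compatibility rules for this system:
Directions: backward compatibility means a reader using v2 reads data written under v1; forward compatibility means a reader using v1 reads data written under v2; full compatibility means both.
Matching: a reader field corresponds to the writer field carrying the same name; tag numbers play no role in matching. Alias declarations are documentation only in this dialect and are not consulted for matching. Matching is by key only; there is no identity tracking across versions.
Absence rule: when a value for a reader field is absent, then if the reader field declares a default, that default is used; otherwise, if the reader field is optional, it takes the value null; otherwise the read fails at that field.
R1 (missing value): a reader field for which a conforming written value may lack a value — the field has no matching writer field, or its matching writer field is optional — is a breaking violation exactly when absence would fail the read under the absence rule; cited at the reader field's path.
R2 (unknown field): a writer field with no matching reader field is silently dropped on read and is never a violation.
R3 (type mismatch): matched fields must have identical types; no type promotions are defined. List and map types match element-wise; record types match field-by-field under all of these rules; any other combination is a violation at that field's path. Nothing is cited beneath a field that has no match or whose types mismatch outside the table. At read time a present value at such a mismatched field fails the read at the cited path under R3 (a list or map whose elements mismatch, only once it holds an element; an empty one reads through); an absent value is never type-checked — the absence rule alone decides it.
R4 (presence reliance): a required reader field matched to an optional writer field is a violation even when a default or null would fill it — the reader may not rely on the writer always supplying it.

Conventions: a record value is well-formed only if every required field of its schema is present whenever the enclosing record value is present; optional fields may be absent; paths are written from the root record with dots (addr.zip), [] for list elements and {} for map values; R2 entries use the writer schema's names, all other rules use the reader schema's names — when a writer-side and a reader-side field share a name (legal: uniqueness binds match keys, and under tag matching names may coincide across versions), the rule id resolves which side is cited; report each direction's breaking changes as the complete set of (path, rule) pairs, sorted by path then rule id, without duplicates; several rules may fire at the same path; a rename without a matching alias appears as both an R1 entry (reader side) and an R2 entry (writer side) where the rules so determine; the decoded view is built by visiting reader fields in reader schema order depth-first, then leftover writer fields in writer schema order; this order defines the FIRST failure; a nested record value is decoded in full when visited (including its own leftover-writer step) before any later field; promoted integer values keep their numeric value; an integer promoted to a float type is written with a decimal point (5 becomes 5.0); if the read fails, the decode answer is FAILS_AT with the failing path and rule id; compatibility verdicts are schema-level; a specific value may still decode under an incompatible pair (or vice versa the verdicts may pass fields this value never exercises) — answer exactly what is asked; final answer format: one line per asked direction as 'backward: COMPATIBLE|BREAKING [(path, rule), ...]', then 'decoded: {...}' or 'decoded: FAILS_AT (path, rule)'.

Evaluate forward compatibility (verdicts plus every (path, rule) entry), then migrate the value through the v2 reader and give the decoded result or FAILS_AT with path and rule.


forward: COMPATIBLE []; decoded: {"attrs": [-2.5, -0.5], "retries": null, "active": false, "signature": 0x1A2B, "height": 1.5, "checksum": 0xFF, "id": null}

each type pair in Invoice: writer, then reader
checking forward for Invoice: reader v1 against writer v2:
  attrs: paired with writer attrs (list<float32> -> list<float32>; writer required)
  retries: paired with writer retries (int64 -> int64; writer optional)
  enabled has no writer counterpart
  signature: paired with writer signature (bytes -> bytes; writer required)
  height: paired with writer height (float64 -> float64; writer required)
  quantity has no writer counterpart
  checksum: paired with writer checksum (bytes -> bytes; writer required)
  writer active: unknown to reader
  writer id: unknown to reader
  => forward verdict for Invoice: COMPATIBLE, no violations
decoding the Invoice value with the v2 reader:
  attrs := [-2.5, -0.5]
  retries := null (missing; optional => null)
  active := false (missing; default applied)
  signature := 0x1A2B
  height := 1.5
  checksum := 0xFF
  id := null (missing; optional => null)
  writer enabled: no reader field; dropped
  writer quantity: no reader field; dropped
  => decoded: {"attrs": [-2.5, -0.5], "retries": null, "active": false, "signature": 0x1A2B, "height": 1.5, "checksum": 0xFF, "id": null}
ruling out the remaining Invoice differences:
  field attrs in record Invoice: tag 2 changed to 26 -> no rule fires on it in Invoice's dialect; the asked verdict holds


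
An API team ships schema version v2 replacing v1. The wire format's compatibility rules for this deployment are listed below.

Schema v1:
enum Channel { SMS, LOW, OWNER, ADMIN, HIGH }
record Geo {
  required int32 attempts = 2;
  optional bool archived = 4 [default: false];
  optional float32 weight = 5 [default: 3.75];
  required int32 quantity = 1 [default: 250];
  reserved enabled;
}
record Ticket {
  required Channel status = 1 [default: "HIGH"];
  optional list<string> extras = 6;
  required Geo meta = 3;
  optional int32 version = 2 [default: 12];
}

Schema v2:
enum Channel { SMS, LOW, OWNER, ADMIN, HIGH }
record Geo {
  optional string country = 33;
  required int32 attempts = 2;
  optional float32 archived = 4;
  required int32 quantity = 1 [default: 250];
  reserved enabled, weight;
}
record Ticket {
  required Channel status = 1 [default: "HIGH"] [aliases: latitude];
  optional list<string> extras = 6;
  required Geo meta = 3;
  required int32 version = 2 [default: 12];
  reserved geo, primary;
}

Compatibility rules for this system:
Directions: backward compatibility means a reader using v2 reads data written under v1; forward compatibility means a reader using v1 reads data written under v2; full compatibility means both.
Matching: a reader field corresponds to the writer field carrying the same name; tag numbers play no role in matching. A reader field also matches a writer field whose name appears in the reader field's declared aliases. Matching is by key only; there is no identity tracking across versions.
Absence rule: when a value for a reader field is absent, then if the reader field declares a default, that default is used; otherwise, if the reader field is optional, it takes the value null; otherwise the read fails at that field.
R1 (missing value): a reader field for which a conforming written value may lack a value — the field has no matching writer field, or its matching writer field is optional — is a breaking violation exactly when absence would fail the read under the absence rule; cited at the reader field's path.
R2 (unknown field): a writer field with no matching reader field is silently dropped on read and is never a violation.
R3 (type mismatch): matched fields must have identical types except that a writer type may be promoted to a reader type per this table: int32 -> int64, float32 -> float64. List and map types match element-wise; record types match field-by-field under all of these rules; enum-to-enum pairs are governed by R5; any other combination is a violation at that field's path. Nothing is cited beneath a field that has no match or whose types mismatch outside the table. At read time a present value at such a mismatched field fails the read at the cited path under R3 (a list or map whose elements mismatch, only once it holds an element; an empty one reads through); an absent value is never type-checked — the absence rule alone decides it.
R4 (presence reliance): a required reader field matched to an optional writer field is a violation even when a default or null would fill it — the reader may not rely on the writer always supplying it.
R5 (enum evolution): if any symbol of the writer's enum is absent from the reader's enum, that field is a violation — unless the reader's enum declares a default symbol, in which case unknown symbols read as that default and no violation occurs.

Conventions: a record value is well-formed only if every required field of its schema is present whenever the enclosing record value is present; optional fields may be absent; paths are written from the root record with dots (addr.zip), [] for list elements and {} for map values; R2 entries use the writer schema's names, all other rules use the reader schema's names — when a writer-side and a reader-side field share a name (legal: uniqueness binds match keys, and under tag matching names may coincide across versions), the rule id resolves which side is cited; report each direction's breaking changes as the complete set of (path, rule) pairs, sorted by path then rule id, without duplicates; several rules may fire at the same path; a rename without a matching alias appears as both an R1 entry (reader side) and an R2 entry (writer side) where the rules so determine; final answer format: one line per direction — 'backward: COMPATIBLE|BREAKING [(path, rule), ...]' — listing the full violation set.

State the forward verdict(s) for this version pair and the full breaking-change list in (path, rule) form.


the writer's type comes first in each Ticket pair
forward pass over Ticket, reader schema v1, writer schema v2:
  Channel -> Channel, writer required: status aligns to status
  list<string> -> list<string>, writer optional: extras aligns to extras
  Geo -> Geo, writer required: meta aligns to meta
  int32 -> int32, writer required: version aligns to version
  int32 -> int32, writer required: meta.attempts aligns to meta.attempts
  float32 -> bool, writer optional: meta.archived aligns to meta.archived
  meta.weight: no writer match
  int32 -> int32, writer required: meta.quantity aligns to meta.quantity
  leftover writer field: meta.country
  violation R3 at meta.archived
  => forward: BREAKING (1)
diffs on Ticket not affecting the asked answer:
  removed field weight from record Geo (its key "weight" joins the reserved list) -> fires no rule on Ticket, leaving the asked answer as it is
  added field country to record Geo: optional string, tag 33 (in v2 it sits immediately before attempts) -> fires no rule on Ticket, leaving the asked answer as it is
  field version in record Ticket: optional changed to required -> its effect on Ticket is confined to the backward direction, not asked

forward: BREAKING [(meta.archived, R3)]


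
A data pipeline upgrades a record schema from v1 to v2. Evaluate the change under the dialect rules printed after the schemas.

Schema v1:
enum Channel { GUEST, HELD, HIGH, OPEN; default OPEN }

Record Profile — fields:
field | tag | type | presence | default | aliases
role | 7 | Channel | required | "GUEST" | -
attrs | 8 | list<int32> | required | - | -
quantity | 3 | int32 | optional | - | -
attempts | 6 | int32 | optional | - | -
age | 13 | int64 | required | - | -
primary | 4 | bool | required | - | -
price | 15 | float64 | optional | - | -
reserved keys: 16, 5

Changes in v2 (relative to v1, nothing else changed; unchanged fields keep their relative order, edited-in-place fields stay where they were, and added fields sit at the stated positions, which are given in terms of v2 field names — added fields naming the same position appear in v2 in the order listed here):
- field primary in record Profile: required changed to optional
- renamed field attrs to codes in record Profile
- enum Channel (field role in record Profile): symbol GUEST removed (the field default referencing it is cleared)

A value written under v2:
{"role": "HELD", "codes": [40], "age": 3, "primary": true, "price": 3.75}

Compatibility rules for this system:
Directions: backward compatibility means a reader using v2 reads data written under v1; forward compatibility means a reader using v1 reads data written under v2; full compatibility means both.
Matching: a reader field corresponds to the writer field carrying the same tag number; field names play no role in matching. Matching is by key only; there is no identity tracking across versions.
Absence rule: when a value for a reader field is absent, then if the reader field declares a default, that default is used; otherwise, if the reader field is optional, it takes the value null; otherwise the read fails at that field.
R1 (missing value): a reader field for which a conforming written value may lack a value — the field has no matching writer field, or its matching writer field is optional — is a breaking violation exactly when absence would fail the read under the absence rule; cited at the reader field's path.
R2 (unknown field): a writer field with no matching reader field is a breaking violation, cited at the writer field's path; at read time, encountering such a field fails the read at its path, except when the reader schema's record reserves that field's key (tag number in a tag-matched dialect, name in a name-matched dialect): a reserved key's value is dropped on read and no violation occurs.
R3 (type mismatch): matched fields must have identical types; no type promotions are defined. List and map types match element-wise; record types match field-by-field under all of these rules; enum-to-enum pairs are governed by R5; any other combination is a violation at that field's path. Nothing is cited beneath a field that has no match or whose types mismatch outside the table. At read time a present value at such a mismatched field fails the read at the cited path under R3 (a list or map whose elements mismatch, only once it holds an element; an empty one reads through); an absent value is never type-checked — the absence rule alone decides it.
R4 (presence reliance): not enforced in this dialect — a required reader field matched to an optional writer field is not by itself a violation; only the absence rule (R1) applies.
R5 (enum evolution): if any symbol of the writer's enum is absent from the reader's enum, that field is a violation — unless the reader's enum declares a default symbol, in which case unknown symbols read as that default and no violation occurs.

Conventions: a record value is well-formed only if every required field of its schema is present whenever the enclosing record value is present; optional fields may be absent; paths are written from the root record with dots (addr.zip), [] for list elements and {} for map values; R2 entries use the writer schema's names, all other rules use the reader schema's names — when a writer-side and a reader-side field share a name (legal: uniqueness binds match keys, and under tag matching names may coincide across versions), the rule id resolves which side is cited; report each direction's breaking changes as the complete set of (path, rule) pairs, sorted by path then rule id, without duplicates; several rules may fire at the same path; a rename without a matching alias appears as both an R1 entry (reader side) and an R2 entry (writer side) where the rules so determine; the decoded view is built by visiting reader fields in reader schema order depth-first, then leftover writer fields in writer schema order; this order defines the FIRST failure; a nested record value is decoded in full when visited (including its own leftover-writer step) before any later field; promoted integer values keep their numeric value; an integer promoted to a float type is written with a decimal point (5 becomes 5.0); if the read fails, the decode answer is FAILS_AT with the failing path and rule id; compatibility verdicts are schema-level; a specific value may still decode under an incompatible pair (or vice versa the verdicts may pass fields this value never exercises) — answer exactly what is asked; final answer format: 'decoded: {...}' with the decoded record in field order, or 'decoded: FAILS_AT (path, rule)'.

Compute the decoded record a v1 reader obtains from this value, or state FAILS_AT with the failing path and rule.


each type pair in Profile: writer, then reader
decode (reader v1):
  role := "HELD"
  attrs := [40] (from writer codes)
  quantity := null (absent, optional -> null)
  attempts := null (absent, optional -> null)
  age := 3
  primary := true
  price := 3.75
  => decoded: {"role": "HELD", "attrs": [40], "quantity": null, "attempts": null, "age": 3, "primary": true, "price": 3.75}
the rest of the Profile diff is inert for this question:
  field primary in record Profile: required changed to optional -> affects the rule determinations only; this particular Profile value decodes identically
  renamed field attrs to codes in record Profile -> no rule fires on it and the decoded Profile view is identical with or without it
  enum Channel (field role in record Profile): symbol GUEST removed (the field default referencing it is cleared) -> no rule fires on it and the decoded Profile view is identical with or without it

decoded: {"role": "HELD", "attrs": [40], "quantity": null, "attempts": null, "age": 3, "primary": true, "price": 3.75}


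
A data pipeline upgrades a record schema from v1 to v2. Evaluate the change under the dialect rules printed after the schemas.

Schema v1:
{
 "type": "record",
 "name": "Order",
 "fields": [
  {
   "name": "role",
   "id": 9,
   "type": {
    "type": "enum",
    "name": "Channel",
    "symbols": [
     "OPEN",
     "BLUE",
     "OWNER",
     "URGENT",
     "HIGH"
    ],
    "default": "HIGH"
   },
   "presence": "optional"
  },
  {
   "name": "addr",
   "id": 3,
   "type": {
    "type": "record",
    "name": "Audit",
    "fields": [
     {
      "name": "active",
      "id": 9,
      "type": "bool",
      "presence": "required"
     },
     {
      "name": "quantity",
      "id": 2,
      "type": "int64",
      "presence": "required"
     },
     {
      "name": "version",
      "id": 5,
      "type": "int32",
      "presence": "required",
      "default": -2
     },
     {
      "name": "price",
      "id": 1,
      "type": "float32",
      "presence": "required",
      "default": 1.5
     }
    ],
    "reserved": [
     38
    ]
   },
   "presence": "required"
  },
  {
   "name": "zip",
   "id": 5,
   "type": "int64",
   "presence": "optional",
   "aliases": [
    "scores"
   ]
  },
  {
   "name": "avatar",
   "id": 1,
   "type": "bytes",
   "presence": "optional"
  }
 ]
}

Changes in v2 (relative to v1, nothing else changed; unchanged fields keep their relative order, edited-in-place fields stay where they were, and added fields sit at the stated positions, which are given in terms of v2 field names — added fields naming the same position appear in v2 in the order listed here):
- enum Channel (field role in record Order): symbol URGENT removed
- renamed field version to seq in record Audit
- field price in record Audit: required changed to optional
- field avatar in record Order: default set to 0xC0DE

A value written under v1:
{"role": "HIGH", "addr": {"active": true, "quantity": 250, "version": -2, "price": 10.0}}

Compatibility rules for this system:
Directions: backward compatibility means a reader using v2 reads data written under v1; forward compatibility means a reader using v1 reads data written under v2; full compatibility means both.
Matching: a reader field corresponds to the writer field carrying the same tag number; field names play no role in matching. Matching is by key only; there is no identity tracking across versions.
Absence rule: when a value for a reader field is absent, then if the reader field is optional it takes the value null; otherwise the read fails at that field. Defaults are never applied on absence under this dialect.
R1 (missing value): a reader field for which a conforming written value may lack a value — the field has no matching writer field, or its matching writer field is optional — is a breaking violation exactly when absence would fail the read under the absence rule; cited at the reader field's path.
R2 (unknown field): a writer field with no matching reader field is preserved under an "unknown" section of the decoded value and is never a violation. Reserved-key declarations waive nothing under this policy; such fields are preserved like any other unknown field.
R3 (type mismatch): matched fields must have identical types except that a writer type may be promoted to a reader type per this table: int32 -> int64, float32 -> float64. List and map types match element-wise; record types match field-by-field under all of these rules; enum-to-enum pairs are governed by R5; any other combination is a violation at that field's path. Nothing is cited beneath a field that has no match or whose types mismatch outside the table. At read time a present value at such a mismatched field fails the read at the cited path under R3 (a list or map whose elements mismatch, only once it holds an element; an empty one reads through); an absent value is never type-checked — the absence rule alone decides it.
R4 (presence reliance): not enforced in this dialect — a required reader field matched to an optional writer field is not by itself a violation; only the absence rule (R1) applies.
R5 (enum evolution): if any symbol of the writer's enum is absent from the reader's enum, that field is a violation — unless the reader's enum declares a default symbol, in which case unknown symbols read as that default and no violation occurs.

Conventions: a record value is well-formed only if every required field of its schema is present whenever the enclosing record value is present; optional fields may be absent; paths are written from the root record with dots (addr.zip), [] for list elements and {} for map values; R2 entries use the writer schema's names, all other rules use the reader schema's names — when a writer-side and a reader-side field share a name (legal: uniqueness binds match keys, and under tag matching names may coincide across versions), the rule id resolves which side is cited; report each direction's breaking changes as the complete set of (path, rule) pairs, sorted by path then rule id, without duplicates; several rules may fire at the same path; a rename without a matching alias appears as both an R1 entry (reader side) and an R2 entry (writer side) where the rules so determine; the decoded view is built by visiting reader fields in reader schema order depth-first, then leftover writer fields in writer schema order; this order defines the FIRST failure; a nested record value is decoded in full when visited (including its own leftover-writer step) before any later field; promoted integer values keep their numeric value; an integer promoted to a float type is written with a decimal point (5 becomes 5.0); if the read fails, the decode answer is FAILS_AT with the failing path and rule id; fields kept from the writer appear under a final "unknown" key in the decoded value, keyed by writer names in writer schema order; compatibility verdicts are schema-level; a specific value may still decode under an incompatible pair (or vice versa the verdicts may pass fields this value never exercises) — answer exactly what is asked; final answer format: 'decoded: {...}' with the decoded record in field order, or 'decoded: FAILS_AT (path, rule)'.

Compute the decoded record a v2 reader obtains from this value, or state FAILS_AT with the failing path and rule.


arrows below run writer -> reader for Order
migrating the Order value to v2:
  role := "HIGH"
  addr.active := true
  addr.quantity := 250
  addr.seq := -2 (from writer version)
  addr.price := 10.0
  zip := null (not supplied -> null)
  avatar := null (not supplied -> null)
  => decoded: {"role": "HIGH", "addr": {"active": true, "quantity": 250, "seq": -2, "price": 10.0}, "zip": null, "avatar": null}
checking off the Order differences that do not matter here:
  enum Channel (field role in record Order): symbol URGENT removed -> triggers nothing under the printed rules; the Order answer is the same either way
  field price in record Audit: required changed to optional -> matters for Order compatibility verdicts, not for this value's decode
  field avatar in record Order: default set to 0xC0DE -> triggers nothing under the printed rules; the Order answer is the same either way

decoded: {"role": "HIGH", "addr": {"active": true, "quantity": 250, "seq": -2, "price": 10.0}, "zip": null, "avatar": null}
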